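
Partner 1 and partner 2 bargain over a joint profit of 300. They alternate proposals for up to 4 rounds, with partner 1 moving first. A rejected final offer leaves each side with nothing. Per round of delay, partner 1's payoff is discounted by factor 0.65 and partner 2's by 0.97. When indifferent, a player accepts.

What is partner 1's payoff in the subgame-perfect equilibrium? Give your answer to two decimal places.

Round 4 (partner 2 proposes): partner 1 will accept anything ≥ 0, so partner 2 offers 0 and keeps 300.
Round 3 (partner 1 proposes): partner 2 can get 300 next round, worth 0.97 × 300 = 291 now, so partner 1 offers 291, keeping 9.
Round 2 (partner 2 proposes): partner 1 can get 9 next round, worth 0.65 × 9 = 5.85 now, so partner 2 offers 5.85, keeping 294.15.
Round 1 (partner 1 proposes): partner 2 can get 294.15 next round, worth 0.97 × 294.15 = 285.3255 now; partner 1 offers that and keeps 14.6745.

14.67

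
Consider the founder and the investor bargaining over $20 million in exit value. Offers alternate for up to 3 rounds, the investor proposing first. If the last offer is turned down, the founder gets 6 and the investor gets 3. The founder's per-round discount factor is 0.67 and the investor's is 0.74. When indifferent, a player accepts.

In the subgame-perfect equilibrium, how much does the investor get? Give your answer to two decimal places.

Solve by backward induction from round 3.
Round 3 (the investor proposes): the founder gets 6 if talks fail, so the investor offers 6 and keeps 14.
Round 2 (the founder proposes): the investor can get 14 next round, worth 0.74 × 14 = 10.36 now. The founder offers 10.36 and keeps 20 − 10.36 = 9.64.
Round 1 (the investor proposes): the founder can get 9.64 next round, worth 0.67 × 9.64 = 6.4588 now, so the investor offers 6.4588, keeping 13.5412.

13.54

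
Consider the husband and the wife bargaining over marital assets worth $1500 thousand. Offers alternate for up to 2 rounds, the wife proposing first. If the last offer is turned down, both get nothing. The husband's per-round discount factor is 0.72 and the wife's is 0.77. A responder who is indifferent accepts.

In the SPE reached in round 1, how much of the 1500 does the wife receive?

Round 2 (the husband proposes): the wife will accept anything ≥ 0, so the husband offers 0 and keeps 1500.
Round 1 (the wife proposes): the husband can get 1500 next round, worth 0.72 × 1500 = 1080 now. The wife offers 1080 and keeps 1500 − 1080 = 420.

420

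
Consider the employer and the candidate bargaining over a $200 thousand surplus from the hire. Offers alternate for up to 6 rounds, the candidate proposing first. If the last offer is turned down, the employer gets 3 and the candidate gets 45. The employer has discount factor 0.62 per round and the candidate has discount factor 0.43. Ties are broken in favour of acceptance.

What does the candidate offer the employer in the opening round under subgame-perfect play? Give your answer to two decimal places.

Solve by backward induction from round 6.
Round 6 (the employer proposes): the candidate gets 45 if talks fail, so the employer offers 45 and keeps 155.
Round 5 (the candidate proposes): the employer can get 155 next round, worth 0.62 × 155 = 96.1 now. The candidate offers 96.1 and keeps 200 − 96.1 = 103.9.
Round 4 (the employer proposes): the candidate can get 103.9 next round, worth 0.43 × 103.9 = 44.677 now, so the employer offers 44.677, keeping 155.323.
Round 3 (the candidate proposes): the employer can get 155.323 next round, worth 0.62 × 155.323 = 96.30026 now. The candidate offers 96.30026 and keeps 200 − 96.30026 = 103.69974.
Round 2 (the employer proposes): the candidate can get 103.69974 next round, worth 0.43 × 103.69974 = 44.5908882 now. The employer offers 44.5908882 and keeps 200 − 44.5908882 = 155.4091118.
Round 1 (the candidate proposes): the employer can get 155.4091118 next round, worth 0.62 × 155.4091118 = 96.353649316 now; the candidate offers that and keeps 103.646350684.

96.35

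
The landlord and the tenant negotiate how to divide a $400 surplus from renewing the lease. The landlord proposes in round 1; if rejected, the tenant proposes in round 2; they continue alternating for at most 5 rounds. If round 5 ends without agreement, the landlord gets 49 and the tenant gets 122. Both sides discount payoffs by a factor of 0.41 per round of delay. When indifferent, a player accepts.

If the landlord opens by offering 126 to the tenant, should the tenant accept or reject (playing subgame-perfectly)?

Accept

Work out the tenant's continuation value if the offer is rejected.
Round 5 (the landlord proposes): the tenant gets 122 if talks fail, so the landlord offers 122 and keeps 278.
Round 4 (the tenant proposes): the landlord can get 278 next round, worth 0.41 × 278 = 113.98 now; the tenant offers that and keeps 286.02.
Round 3 (the landlord proposes): the tenant can get 286.02 next round, worth 0.41 × 286.02 = 117.2682 now. The landlord offers 117.2682 and keeps 400 − 117.2682 = 282.7318.
Round 2 (the tenant proposes): the landlord can get 282.7318 next round, worth 0.41 × 282.7318 = 115.920038 now, so the tenant offers 115.920038, keeping 284.079962.
So by rejecting in round 1, the tenant gets 284.079962 next round, worth 0.41 × 284.079962 = 116.47278442 now.
Offer 126 ≥ 116.47278442, so the tenant accepts.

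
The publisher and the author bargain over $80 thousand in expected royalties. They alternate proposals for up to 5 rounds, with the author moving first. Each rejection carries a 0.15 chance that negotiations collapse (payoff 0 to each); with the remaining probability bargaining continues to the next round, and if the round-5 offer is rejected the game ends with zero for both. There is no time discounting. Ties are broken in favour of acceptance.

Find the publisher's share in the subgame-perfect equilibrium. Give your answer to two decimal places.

Round 5 (the author proposes): the publisher will accept anything ≥ 0, so the author offers 0 and keeps 80.
Round 4 (the publisher proposes): rejecting gives the author an expected 0.85 × 80 = 68, so the publisher offers 68, keeping 12.
Round 3 (the author proposes): rejecting gives the publisher an expected 0.85 × 12 = 10.2; the author offers that and keeps 69.8.
Round 2 (the publisher proposes): rejecting gives the author an expected 0.85 × 69.8 = 59.33. The publisher offers 59.33 and keeps 80 − 59.33 = 20.67.
Round 1 (the author proposes): rejecting gives the publisher an expected 0.85 × 20.67 = 17.5695; the author offers that and keeps 62.4305.

17.57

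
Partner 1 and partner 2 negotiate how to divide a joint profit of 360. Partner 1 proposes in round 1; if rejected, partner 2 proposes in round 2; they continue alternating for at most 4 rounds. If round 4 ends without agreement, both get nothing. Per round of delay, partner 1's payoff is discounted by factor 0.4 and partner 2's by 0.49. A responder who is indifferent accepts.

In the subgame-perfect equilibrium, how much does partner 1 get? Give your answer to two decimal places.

219.59

Round 4 (partner 2 proposes): partner 1 will accept anything ≥ 0, so partner 2 offers 0 and keeps 360.
Round 3 (partner 1 proposes): partner 2 can get 360 next round, worth 0.49 × 360 = 176.4 now; partner 1 offers that and keeps 183.6.
Round 2 (partner 2 proposes): partner 1 can get 183.6 next round, worth 0.4 × 183.6 = 73.44 now. Partner 2 offers 73.44 and keeps 360 − 73.44 = 286.56.
Round 1 (partner 1 proposes): partner 2 can get 286.56 next round, worth 0.49 × 286.56 = 140.4144 now, so partner 1 offers 140.4144, keeping 219.5856.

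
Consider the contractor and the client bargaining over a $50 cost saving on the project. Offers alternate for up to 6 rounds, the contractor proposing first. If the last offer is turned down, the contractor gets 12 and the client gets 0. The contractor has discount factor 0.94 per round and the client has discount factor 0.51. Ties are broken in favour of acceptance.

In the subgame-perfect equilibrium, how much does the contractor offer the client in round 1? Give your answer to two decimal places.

By backward induction:
Round 6 (the client proposes): the contractor gets 12 if talks fail, so the client offers 12 and keeps 38.
Round 5 (the contractor proposes): the client can get 38 next round, worth 0.51 × 38 = 19.38 now. The contractor offers 19.38 and keeps 50 − 19.38 = 30.62.
Round 4 (the client proposes): the contractor can get 30.62 next round, worth 0.94 × 30.62 = 28.7828 now; the client offers that and keeps 21.2172.
Round 3 (the contractor proposes): the client can get 21.2172 next round, worth 0.51 × 21.2172 = 10.820772 now. The contractor offers 10.820772 and keeps 50 − 10.820772 = 39.179228.
Round 2 (the client proposes): the contractor can get 39.179228 next round, worth 0.94 × 39.179228 = 36.82847432 now. The client offers 36.82847432 and keeps 50 − 36.82847432 = 13.17152568.
Round 1 (the contractor proposes): the client can get 13.17152568 next round, worth 0.51 × 13.17152568 = 6.7174780968 now. The contractor offers 6.7174780968 and keeps 50 − 6.7174780968 = 43.2825219032.

6.72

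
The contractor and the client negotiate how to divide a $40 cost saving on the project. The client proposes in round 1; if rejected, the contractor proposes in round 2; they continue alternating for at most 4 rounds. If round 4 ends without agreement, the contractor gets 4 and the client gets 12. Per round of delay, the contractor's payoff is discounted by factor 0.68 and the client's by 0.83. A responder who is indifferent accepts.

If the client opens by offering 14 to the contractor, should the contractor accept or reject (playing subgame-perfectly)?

Round 4 (the contractor proposes): the client gets 12 if talks fail, so the contractor offers 12 and keeps 28.
Round 3 (the client proposes): the contractor can get 28 next round, worth 0.68 × 28 = 19.04 now. The client offers 19.04 and keeps 40 − 19.04 = 20.96.
Round 2 (the contractor proposes): the client can get 20.96 next round, worth 0.83 × 20.96 = 17.3968 now. The contractor offers 17.3968 and keeps 40 − 17.3968 = 22.6032.
So by rejecting in round 1, the contractor gets 22.6032 next round, worth 0.68 × 22.6032 = 15.370176 now.
Offer 14 < 15.370176, so the contractor rejects.

Reject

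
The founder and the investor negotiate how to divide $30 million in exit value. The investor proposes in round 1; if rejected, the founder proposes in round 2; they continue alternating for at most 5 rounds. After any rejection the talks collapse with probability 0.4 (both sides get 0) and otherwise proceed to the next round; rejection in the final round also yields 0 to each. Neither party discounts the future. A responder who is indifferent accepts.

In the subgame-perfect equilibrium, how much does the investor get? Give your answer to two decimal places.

20.21

Round 5 (the investor proposes): rejection yields 0 for the founder; the investor offers 0 and keeps 30.
Round 4 (the founder proposes): rejecting gives the investor an expected 0.6 × 30 = 18, so the founder offers 18, keeping 12.
Round 3 (the investor proposes): rejecting gives the founder an expected 0.6 × 12 = 7.2; the investor offers that and keeps 22.8.
Round 2 (the founder proposes): rejecting gives the investor an expected 0.6 × 22.8 = 13.68, so the founder offers 13.68, keeping 16.32.
Round 1 (the investor proposes): rejecting gives the founder an expected 0.6 × 16.32 = 9.792; the investor offers that and keeps 20.208.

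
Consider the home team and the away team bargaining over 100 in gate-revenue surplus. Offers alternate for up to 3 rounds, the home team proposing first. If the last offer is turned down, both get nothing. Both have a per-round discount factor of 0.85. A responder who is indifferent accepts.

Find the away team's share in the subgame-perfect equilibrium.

Round 3 (the home team proposes): rejection yields 0 for the away team; the home team offers 0 and keeps 100.
Round 2 (the away team proposes): the home team can get 100 next round, worth 0.85 × 100 = 85 now; the away team offers that and keeps 15.
Round 1 (the home team proposes): the away team can get 15 next round, worth 0.85 × 15 = 12.75 now, so the home team offers 12.75, keeping 87.25.

12.75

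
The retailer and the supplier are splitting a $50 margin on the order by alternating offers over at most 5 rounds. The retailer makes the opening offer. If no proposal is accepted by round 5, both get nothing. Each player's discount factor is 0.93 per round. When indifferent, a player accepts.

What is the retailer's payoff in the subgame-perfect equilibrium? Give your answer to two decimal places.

Round 5 (the retailer proposes): the supplier will accept anything ≥ 0, so the retailer offers 0 and keeps 50.
Round 4 (the supplier proposes): the retailer can get 50 next round, worth 0.93 × 50 = 46.5 now; the supplier offers that and keeps 3.5.
Round 3 (the retailer proposes): the supplier can get 3.5 next round, worth 0.93 × 3.5 = 3.255 now, so the retailer offers 3.255, keeping 46.745.
Round 2 (the supplier proposes): the retailer can get 46.745 next round, worth 0.93 × 46.745 = 43.47285 now. The supplier offers 43.47285 and keeps 50 − 43.47285 = 6.52715.
Round 1 (the retailer proposes): the supplier can get 6.52715 next round, worth 0.93 × 6.52715 = 6.0702495 now, so the retailer offers 6.0702495, keeping 43.9297505.

43.93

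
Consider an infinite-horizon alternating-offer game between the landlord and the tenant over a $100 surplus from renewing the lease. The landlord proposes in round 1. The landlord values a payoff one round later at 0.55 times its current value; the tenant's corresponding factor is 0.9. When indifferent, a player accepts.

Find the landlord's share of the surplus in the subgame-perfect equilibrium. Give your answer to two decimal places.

Let x be the landlord's share when the landlord proposes and y be the tenant's share when the tenant proposes.
The tenant accepts iff offered ≥ 0.9·y, so x = 100 − 0.9y. Symmetrically y = 100 − 0.55x.
Substituting: x = 100 − 0.9(100 − 0.55x), giving x(1 − 0.55·0.9) = 100(1 − 0.9).
So x = 100 × 0.1 / 0.505 ≈ 19.8020, and the tenant receives 100 − x ≈ 80.1980.

19.80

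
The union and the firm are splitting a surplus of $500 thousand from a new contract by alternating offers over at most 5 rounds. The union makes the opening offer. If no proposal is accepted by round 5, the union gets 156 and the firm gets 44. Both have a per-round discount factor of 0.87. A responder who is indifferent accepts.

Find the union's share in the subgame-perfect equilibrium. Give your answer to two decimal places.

Round 5 (the union proposes): the firm gets 44 if talks fail, so the union offers 44 and keeps 456.
Round 4 (the firm proposes): the union can get 456 next round, worth 0.87 × 456 = 396.72 now; the firm offers that and keeps 103.28.
Round 3 (the union proposes): the firm can get 103.28 next round, worth 0.87 × 103.28 = 89.8536 now; the union offers that and keeps 410.1464.
Round 2 (the firm proposes): the union can get 410.1464 next round, worth 0.87 × 410.1464 = 356.827368 now. The firm offers 356.827368 and keeps 500 − 356.827368 = 143.172632.
Round 1 (the union proposes): the firm can get 143.172632 next round, worth 0.87 × 143.172632 = 124.56018984 now; the union offers that and keeps 375.43981016.

375.44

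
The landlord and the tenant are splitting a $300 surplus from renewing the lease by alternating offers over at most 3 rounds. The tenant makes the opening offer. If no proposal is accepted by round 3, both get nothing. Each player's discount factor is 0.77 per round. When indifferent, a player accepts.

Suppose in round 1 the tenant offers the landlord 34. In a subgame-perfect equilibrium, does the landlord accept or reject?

Round 3 (the tenant proposes): the landlord will accept anything ≥ 0, so the tenant offers 0 and keeps 300.
Round 2 (the landlord proposes): the tenant can get 300 next round, worth 0.77 × 300 = 231 now, so the landlord offers 231, keeping 69.
So by rejecting in round 1, the landlord gets 69 next round, worth 0.77 × 69 = 53.13 now.
Offer 34 < 53.13, so the landlord rejects.

Reject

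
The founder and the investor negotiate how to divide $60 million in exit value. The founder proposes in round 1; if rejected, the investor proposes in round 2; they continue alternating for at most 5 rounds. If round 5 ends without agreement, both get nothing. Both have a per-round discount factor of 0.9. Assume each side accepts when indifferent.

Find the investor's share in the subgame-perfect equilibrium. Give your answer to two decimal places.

9.77

Round 5 (the founder proposes): the investor will accept anything ≥ 0, so the founder offers 0 and keeps 60.
Round 4 (the investor proposes): the founder can get 60 next round, worth 0.9 × 60 = 54 now. The investor offers 54 and keeps 60 − 54 = 6.
Round 3 (the founder proposes): the investor can get 6 next round, worth 0.9 × 6 = 5.4 now, so the founder offers 5.4, keeping 54.6.
Round 2 (the investor proposes): the founder can get 54.6 next round, worth 0.9 × 54.6 = 49.14 now. The investor offers 49.14 and keeps 60 − 49.14 = 10.86.
Round 1 (the founder proposes): the investor can get 10.86 next round, worth 0.9 × 10.86 = 9.774 now. The founder offers 9.774 and keeps 60 − 9.774 = 50.226.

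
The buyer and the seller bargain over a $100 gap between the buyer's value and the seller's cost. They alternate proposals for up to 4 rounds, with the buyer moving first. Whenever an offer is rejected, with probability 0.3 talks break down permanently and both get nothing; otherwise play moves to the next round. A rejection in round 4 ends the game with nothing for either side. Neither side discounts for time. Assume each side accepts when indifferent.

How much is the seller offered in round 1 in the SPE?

55.3

Round 4 (the seller proposes): the buyer will accept anything ≥ 0, so the seller offers 0 and keeps 100.
Round 3 (the buyer proposes): rejecting gives the seller an expected 0.7 × 100 = 70. The buyer offers 70 and keeps 100 − 70 = 30.
Round 2 (the seller proposes): rejecting gives the buyer an expected 0.7 × 30 = 21, so the seller offers 21, keeping 79.
Round 1 (the buyer proposes): rejecting gives the seller an expected 0.7 × 79 = 55.3, so the buyer offers 55.3, keeping 44.7.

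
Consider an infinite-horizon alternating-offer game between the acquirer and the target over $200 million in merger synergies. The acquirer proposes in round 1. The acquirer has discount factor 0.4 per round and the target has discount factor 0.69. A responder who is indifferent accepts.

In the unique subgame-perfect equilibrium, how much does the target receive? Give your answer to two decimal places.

114.36

In a stationary SPE each proposer offers the other exactly their discounted continuation value.
If the acquirer keeps x when proposing and the target keeps y when proposing, then x = 200 − 0.69y and y = 200 − 0.4x.
Solving: x = 200(1 − 0.69) / (1 − 0.4·0.69) = 62 / 0.724 ≈ 85.6354.
The target gets 200 − 85.6354 ≈ 114.3646.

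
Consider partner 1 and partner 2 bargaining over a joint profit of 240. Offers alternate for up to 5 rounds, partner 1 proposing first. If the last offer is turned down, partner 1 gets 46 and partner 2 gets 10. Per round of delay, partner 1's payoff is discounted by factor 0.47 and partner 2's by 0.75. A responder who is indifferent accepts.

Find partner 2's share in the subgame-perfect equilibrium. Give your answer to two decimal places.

Round 5 (partner 1 proposes): partner 2 gets 10 if talks fail, so partner 1 offers 10 and keeps 230.
Round 4 (partner 2 proposes): partner 1 can get 230 next round, worth 0.47 × 230 = 108.1 now, so partner 2 offers 108.1, keeping 131.9.
Round 3 (partner 1 proposes): partner 2 can get 131.9 next round, worth 0.75 × 131.9 = 98.925 now; partner 1 offers that and keeps 141.075.
Round 2 (partner 2 proposes): partner 1 can get 141.075 next round, worth 0.47 × 141.075 = 66.30525 now, so partner 2 offers 66.30525, keeping 173.69475.
Round 1 (partner 1 proposes): partner 2 can get 173.69475 next round, worth 0.75 × 173.69475 = 130.2710625 now, so partner 1 offers 130.2710625, keeping 109.7289375.

130.27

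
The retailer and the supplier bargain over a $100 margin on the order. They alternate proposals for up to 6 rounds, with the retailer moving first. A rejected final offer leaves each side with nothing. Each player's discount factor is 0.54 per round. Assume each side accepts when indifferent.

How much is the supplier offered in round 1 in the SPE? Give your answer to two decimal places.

Round 6 (the supplier proposes): rejection yields 0 for the retailer; the supplier offers 0 and keeps 100.
Round 5 (the retailer proposes): the supplier can get 100 next round, worth 0.54 × 100 = 54 now; the retailer offers that and keeps 46.
Round 4 (the supplier proposes): the retailer can get 46 next round, worth 0.54 × 46 = 24.84 now. The supplier offers 24.84 and keeps 100 − 24.84 = 75.16.
Round 3 (the retailer proposes): the supplier can get 75.16 next round, worth 0.54 × 75.16 = 40.5864 now, so the retailer offers 40.5864, keeping 59.4136.
Round 2 (the supplier proposes): the retailer can get 59.4136 next round, worth 0.54 × 59.4136 = 32.083344 now, so the supplier offers 32.083344, keeping 67.916656.
Round 1 (the retailer proposes): the supplier can get 67.916656 next round, worth 0.54 × 67.916656 = 36.67499424 now. The retailer offers 36.67499424 and keeps 100 − 36.67499424 = 63.32500576.

36.67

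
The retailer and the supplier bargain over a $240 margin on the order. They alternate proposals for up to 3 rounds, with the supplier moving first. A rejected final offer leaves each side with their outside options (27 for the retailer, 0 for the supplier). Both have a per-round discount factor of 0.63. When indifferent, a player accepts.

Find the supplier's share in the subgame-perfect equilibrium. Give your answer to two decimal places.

Round 3 (the supplier proposes): the retailer gets 27 if talks fail, so the supplier offers 27 and keeps 213.
Round 2 (the retailer proposes): the supplier can get 213 next round, worth 0.63 × 213 = 134.19 now; the retailer offers that and keeps 105.81.
Round 1 (the supplier proposes): the retailer can get 105.81 next round, worth 0.63 × 105.81 = 66.6603 now. The supplier offers 66.6603 and keeps 240 − 66.6603 = 173.3397.

173.34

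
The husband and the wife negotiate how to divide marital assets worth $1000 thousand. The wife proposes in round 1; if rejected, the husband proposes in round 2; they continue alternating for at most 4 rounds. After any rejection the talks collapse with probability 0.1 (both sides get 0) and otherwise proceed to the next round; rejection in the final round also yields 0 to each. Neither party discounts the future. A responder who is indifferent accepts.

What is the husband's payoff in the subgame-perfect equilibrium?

819

Round 4 (the husband proposes): rejection yields 0 for the wife; the husband offers 0 and keeps 1000.
Round 3 (the wife proposes): rejecting gives the husband an expected 0.9 × 1000 = 900. The wife offers 900 and keeps 1000 − 900 = 100.
Round 2 (the husband proposes): rejecting gives the wife an expected 0.9 × 100 = 90. The husband offers 90 and keeps 1000 − 90 = 910.
Round 1 (the wife proposes): rejecting gives the husband an expected 0.9 × 910 = 819; the wife offers that and keeps 181.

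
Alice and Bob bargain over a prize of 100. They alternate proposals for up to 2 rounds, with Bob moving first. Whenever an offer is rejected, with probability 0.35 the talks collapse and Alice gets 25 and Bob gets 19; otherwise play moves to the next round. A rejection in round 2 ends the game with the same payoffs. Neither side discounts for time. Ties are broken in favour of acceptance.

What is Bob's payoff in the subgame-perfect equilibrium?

By backward induction:
Round 2 (Alice proposes): Bob gets 19 if talks fail, so Alice offers 19 and keeps 81.
Round 1 (Bob proposes): rejecting gives Alice an expected 0.65 × 81 + 0.35 × 25 = 61.4, so Bob offers 61.4, keeping 38.6.

38.6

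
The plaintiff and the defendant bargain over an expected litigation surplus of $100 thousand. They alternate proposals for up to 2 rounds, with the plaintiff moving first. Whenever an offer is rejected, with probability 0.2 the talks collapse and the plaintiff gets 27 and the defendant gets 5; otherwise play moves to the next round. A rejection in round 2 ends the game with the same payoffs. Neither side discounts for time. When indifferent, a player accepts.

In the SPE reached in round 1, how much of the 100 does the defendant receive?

59.4

Round 2 (the defendant proposes): the plaintiff gets 27 if talks fail, so the defendant offers 27 and keeps 73.
Round 1 (the plaintiff proposes): rejecting gives the defendant an expected 0.8 × 73 + 0.2 × 5 = 59.4; the plaintiff offers that and keeps 40.6.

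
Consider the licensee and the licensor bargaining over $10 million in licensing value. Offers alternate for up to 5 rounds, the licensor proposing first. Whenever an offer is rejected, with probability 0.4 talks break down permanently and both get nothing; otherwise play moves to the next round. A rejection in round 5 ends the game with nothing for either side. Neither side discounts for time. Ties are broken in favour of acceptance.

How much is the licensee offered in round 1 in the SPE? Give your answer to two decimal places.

By backward induction:
Round 5 (the licensor proposes): rejection yields 0 for the licensee; the licensor offers 0 and keeps 10.
Round 4 (the licensee proposes): rejecting gives the licensor an expected 0.6 × 10 = 6. The licensee offers 6 and keeps 10 − 6 = 4.
Round 3 (the licensor proposes): rejecting gives the licensee an expected 0.6 × 4 = 2.4, so the licensor offers 2.4, keeping 7.6.
Round 2 (the licensee proposes): rejecting gives the licensor an expected 0.6 × 7.6 = 4.56. The licensee offers 4.56 and keeps 10 − 4.56 = 5.44.
Round 1 (the licensor proposes): rejecting gives the licensee an expected 0.6 × 5.44 = 3.264, so the licensor offers 3.264, keeping 6.736.

3.26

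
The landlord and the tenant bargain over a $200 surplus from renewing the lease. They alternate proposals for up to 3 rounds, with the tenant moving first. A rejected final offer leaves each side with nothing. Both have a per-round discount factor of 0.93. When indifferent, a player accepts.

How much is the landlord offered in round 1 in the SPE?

Round 3 (the tenant proposes): rejection yields 0 for the landlord; the tenant offers 0 and keeps 200.
Round 2 (the landlord proposes): the tenant can get 200 next round, worth 0.93 × 200 = 186 now; the landlord offers that and keeps 14.
Round 1 (the tenant proposes): the landlord can get 14 next round, worth 0.93 × 14 = 13.02 now. The tenant offers 13.02 and keeps 200 − 13.02 = 186.98.

13.02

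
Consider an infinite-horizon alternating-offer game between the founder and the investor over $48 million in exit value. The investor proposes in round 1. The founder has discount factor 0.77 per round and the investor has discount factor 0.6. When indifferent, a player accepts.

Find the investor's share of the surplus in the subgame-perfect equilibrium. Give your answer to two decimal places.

20.52

When the investor proposes, the founder accepts any offer worth at least 0.77 times what the founder would get by proposing next round; and vice versa.
This gives x = 48 − 0.77y and y = 48 − 0.6x, where x and y are each side's share when it proposes.
Hence (1 − 0.77·0.6)x = 48(1 − 0.77), i.e. 0.538·x = 11.04.
x ≈ 20.5204; the founder's share is 48 − x ≈ 27.4796.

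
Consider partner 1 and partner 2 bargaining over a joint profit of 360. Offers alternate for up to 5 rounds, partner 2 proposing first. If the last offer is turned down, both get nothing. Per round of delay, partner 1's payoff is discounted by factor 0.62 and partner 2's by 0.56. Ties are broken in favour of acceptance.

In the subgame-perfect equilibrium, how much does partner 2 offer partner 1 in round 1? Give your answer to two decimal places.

Round 5 (partner 2 proposes): partner 1 will accept anything ≥ 0, so partner 2 offers 0 and keeps 360.
Round 4 (partner 1 proposes): partner 2 can get 360 next round, worth 0.56 × 360 = 201.6 now, so partner 1 offers 201.6, keeping 158.4.
Round 3 (partner 2 proposes): partner 1 can get 158.4 next round, worth 0.62 × 158.4 = 98.208 now. Partner 2 offers 98.208 and keeps 360 − 98.208 = 261.792.
Round 2 (partner 1 proposes): partner 2 can get 261.792 next round, worth 0.56 × 261.792 = 146.60352 now, so partner 1 offers 146.60352, keeping 213.39648.
Round 1 (partner 2 proposes): partner 1 can get 213.39648 next round, worth 0.62 × 213.39648 = 132.3058176 now, so partner 2 offers 132.3058176, keeping 227.6941824.

132.31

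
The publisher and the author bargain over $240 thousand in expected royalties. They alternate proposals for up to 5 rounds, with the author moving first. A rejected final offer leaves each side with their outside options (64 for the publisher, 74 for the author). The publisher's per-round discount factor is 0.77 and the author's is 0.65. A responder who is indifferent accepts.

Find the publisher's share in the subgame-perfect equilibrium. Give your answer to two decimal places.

Round 5 (the author proposes): the publisher gets 64 if talks fail, so the author offers 64 and keeps 176.
Round 4 (the publisher proposes): the author can get 176 next round, worth 0.65 × 176 = 114.4 now, so the publisher offers 114.4, keeping 125.6.
Round 3 (the author proposes): the publisher can get 125.6 next round, worth 0.77 × 125.6 = 96.712 now, so the author offers 96.712, keeping 143.288.
Round 2 (the publisher proposes): the author can get 143.288 next round, worth 0.65 × 143.288 = 93.1372 now, so the publisher offers 93.1372, keeping 146.8628.
Round 1 (the author proposes): the publisher can get 146.8628 next round, worth 0.77 × 146.8628 = 113.084356 now; the author offers that and keeps 126.915644.

113.08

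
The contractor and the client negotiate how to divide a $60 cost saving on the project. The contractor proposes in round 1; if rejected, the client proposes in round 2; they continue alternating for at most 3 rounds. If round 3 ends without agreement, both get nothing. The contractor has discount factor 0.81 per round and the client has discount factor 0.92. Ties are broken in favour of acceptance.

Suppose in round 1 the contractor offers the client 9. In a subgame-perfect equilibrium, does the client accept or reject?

Reject

Round 3 (the contractor proposes): the client will accept anything ≥ 0, so the contractor offers 0 and keeps 60.
Round 2 (the client proposes): the contractor can get 60 next round, worth 0.81 × 60 = 48.6 now; the client offers that and keeps 11.4.
So by rejecting in round 1, the client gets 11.4 next round, worth 0.92 × 11.4 = 10.488 now.
Offer 9 < 10.488, so the client rejects.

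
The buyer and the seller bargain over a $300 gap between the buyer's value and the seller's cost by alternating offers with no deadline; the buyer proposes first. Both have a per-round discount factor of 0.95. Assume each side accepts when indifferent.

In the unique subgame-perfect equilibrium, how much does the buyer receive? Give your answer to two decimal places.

Let x be the buyer's share when the buyer proposes and y be the seller's share when the seller proposes.
The seller accepts iff offered ≥ 0.95·y, so x = 300 − 0.95y. Symmetrically y = 300 − 0.95x.
Substituting: x = 300 − 0.95(300 − 0.95x), giving x(1 − 0.95·0.95) = 300(1 − 0.95).
So x = 300 × 0.05 / 0.0975 ≈ 153.8462, and the seller receives 300 − x ≈ 146.1538.

153.85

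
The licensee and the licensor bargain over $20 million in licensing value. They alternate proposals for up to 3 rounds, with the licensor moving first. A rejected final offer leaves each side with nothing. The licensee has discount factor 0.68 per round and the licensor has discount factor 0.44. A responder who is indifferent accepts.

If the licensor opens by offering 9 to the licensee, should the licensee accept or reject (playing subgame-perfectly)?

Round 3 (the licensor proposes): the licensee will accept anything ≥ 0, so the licensor offers 0 and keeps 20.
Round 2 (the licensee proposes): the licensor can get 20 next round, worth 0.44 × 20 = 8.8 now, so the licensee offers 8.8, keeping 11.2.
So by rejecting in round 1, the licensee gets 11.2 next round, worth 0.68 × 11.2 = 7.616 now.
Offer 9 ≥ 7.616, so the licensee accepts.

Accept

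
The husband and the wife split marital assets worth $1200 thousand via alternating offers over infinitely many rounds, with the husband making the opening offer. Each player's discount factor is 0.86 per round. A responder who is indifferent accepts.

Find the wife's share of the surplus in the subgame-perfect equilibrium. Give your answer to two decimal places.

554.84

When the husband proposes, the wife accepts any offer worth at least 0.86 times what the wife would get by proposing next round; and vice versa.
This gives x = 1200 − 0.86y and y = 1200 − 0.86x, where x and y are each side's share when it proposes.
Hence (1 − 0.86·0.86)x = 1200(1 − 0.86), i.e. 0.2604·x = 168.
x ≈ 645.1613; the wife's share is 1200 − x ≈ 554.8387.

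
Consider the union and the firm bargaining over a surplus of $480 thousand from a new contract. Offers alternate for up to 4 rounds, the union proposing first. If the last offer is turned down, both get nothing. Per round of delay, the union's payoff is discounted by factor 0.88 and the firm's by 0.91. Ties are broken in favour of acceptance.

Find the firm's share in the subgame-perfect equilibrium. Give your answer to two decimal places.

402.21

Round 4 (the firm proposes): the union will accept anything ≥ 0, so the firm offers 0 and keeps 480.
Round 3 (the union proposes): the firm can get 480 next round, worth 0.91 × 480 = 436.8 now. The union offers 436.8 and keeps 480 − 436.8 = 43.2.
Round 2 (the firm proposes): the union can get 43.2 next round, worth 0.88 × 43.2 = 38.016 now. The firm offers 38.016 and keeps 480 − 38.016 = 441.984.
Round 1 (the union proposes): the firm can get 441.984 next round, worth 0.91 × 441.984 = 402.20544 now, so the union offers 402.20544, keeping 77.79456.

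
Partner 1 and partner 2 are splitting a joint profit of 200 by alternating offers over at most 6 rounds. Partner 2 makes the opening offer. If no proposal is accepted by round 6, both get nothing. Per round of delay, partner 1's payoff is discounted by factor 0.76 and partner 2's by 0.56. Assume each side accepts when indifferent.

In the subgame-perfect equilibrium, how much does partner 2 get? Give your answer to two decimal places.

Round 6 (partner 1 proposes): partner 2 will accept anything ≥ 0, so partner 1 offers 0 and keeps 200.
Round 5 (partner 2 proposes): partner 1 can get 200 next round, worth 0.76 × 200 = 152 now, so partner 2 offers 152, keeping 48.
Round 4 (partner 1 proposes): partner 2 can get 48 next round, worth 0.56 × 48 = 26.88 now. Partner 1 offers 26.88 and keeps 200 − 26.88 = 173.12.
Round 3 (partner 2 proposes): partner 1 can get 173.12 next round, worth 0.76 × 173.12 = 131.5712 now. Partner 2 offers 131.5712 and keeps 200 − 131.5712 = 68.4288.
Round 2 (partner 1 proposes): partner 2 can get 68.4288 next round, worth 0.56 × 68.4288 = 38.320128 now. Partner 1 offers 38.320128 and keeps 200 − 38.320128 = 161.679872.
Round 1 (partner 2 proposes): partner 1 can get 161.679872 next round, worth 0.76 × 161.679872 = 122.87670272 now, so partner 2 offers 122.87670272, keeping 77.12329728.

77.12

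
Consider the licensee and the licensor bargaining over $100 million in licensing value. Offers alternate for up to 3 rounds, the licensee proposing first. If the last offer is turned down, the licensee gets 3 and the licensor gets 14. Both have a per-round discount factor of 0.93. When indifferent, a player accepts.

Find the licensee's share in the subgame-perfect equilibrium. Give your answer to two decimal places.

81.38

Work backward from the last round.
Round 3 (the licensee proposes): the licensor gets 14 if talks fail, so the licensee offers 14 and keeps 86.
Round 2 (the licensor proposes): the licensee can get 86 next round, worth 0.93 × 86 = 79.98 now. The licensor offers 79.98 and keeps 100 − 79.98 = 20.02.
Round 1 (the licensee proposes): the licensor can get 20.02 next round, worth 0.93 × 20.02 = 18.6186 now; the licensee offers that and keeps 81.3814.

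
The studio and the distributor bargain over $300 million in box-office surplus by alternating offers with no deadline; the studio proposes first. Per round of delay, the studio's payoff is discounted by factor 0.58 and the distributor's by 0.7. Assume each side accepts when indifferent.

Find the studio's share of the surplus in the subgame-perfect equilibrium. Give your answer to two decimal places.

When the studio proposes, the distributor accepts any offer worth at least 0.7 times what the distributor would get by proposing next round; and vice versa.
This gives x = 300 − 0.7y and y = 300 − 0.58x, where x and y are each side's share when it proposes.
Hence (1 − 0.7·0.58)x = 300(1 − 0.7), i.e. 0.594·x = 90.
x ≈ 151.5152; the distributor's share is 300 − x ≈ 148.4848.

151.52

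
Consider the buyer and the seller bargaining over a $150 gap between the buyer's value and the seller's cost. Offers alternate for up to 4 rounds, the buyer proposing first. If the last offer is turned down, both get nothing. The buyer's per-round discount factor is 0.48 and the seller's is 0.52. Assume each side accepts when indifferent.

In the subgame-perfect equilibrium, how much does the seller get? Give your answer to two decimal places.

Solve by backward induction from round 4.
Round 4 (the seller proposes): rejection yields 0 for the buyer; the seller offers 0 and keeps 150.
Round 3 (the buyer proposes): the seller can get 150 next round, worth 0.52 × 150 = 78 now. The buyer offers 78 and keeps 150 − 78 = 72.
Round 2 (the seller proposes): the buyer can get 72 next round, worth 0.48 × 72 = 34.56 now; the seller offers that and keeps 115.44.
Round 1 (the buyer proposes): the seller can get 115.44 next round, worth 0.52 × 115.44 = 60.0288 now; the buyer offers that and keeps 89.9712.

60.03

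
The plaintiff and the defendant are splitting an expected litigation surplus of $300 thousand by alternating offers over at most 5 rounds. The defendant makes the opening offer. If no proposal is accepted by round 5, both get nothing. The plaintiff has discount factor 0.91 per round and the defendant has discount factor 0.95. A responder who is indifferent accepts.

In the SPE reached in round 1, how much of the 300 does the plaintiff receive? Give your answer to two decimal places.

Round 5 (the defendant proposes): rejection yields 0 for the plaintiff; the defendant offers 0 and keeps 300.
Round 4 (the plaintiff proposes): the defendant can get 300 next round, worth 0.95 × 300 = 285 now. The plaintiff offers 285 and keeps 300 − 285 = 15.
Round 3 (the defendant proposes): the plaintiff can get 15 next round, worth 0.91 × 15 = 13.65 now, so the defendant offers 13.65, keeping 286.35.
Round 2 (the plaintiff proposes): the defendant can get 286.35 next round, worth 0.95 × 286.35 = 272.0325 now. The plaintiff offers 272.0325 and keeps 300 − 272.0325 = 27.9675.
Round 1 (the defendant proposes): the plaintiff can get 27.9675 next round, worth 0.91 × 27.9675 = 25.450425 now; the defendant offers that and keeps 274.549575.

25.45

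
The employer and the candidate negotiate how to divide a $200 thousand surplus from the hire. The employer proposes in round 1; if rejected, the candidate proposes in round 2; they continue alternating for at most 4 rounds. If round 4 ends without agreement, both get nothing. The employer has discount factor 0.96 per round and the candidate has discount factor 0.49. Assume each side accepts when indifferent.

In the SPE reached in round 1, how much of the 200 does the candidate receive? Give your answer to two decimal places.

Round 4 (the candidate proposes): the employer will accept anything ≥ 0, so the candidate offers 0 and keeps 200.
Round 3 (the employer proposes): the candidate can get 200 next round, worth 0.49 × 200 = 98 now, so the employer offers 98, keeping 102.
Round 2 (the candidate proposes): the employer can get 102 next round, worth 0.96 × 102 = 97.92 now; the candidate offers that and keeps 102.08.
Round 1 (the employer proposes): the candidate can get 102.08 next round, worth 0.49 × 102.08 = 50.0192 now, so the employer offers 50.0192, keeping 149.9808.

50.02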